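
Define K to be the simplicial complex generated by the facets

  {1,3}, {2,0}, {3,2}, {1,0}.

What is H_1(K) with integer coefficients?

H_1 = Z.

Order the vertices as 0 < 1 < 2 < 3. Listing each simplex with vertices in this order, K has dimension 1 with simplices:

  0-simplices (4): [0], [1], [2], [3]
  1-simplices (4): [0,1], [0,2], [1,3], [2,3]

giving chain groups C_0 ≅ Z^4, C_1 ≅ Z^4.

Boundary ∂_1: C_1 → C_0 is given by ∂[p,q] = [q] − [p]. For instance
  ∂[1,3] = [3] − [1].
As a 4×4 matrix over Z this has rank 3, with invariant factors (1,1,1).

Computing H_k = (kernel of ∂_k) / (image of ∂_{k+1}):

  H_1: rank ker ∂_1 − rank ∂_2 = (4 − 3) − 0 = 1, and there is no ∂_2, so H_1 ≅ Z.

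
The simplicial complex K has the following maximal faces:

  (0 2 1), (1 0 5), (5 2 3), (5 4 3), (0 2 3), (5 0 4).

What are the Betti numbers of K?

Order the vertices as 0 < 1 < 2 < 3 < 4 < 5. Listing each simplex with vertices in this order, K has dimension 2 with simplices:

  0-simplices (6): [0], [1], [2], [3], [4], [5]
  1-simplices (12): [0,1], [0,2], [0,3], [0,4], [0,5], [1,2], [1,5], [2,3], [2,5], [3,4], [3,5], [4,5]
  2-simplices (6): [0,1,2], [0,1,5], [0,2,3], [0,4,5], [2,3,5], [3,4,5]

giving chain groups C_0 ≅ Z^6, C_1 ≅ Z^12, C_2 ≅ Z^6.

The boundary map ∂_1: C_1 → C_0 sends each edge [p,q] (with p < q) to q − p. For instance
  ∂[2,5] = [5] − [2].
The 6×12 boundary matrix has rank 5 and Smith normal form diag(1,1,1,1,1).

∂_2: C_2 → C_1 sends each 2-simplex [p,q,r] to [q,r] − [p,r] + [p,q]. For instance
  ∂[0,1,2] = [1,2] − [0,2] + [0,1],
  ∂[0,4,5] = [4,5] − [0,5] + [0,4].
This gives a 12×6 integer matrix of rank 6; reducing to Smith normal form yields diagonal entries (1,1,1,1,1,1).

Reading off H_k = ker ∂_k / im ∂_{k+1}:

  H_0: rank C_0 − rank ∂_1 = 6 − 5 = 1, and the invariant factors of ∂_1 are all 1, so H_0 ≅ Z.
  H_1: rank ker ∂_1 − rank ∂_2 = (12 − 5) − 6 = 1, and the invariant factors of ∂_2 are all 1, so H_1 ≅ Z.
  H_2: rank ker ∂_2 − rank ∂_3 = (6 − 6) − 0 = 0, and there is no ∂_3, so H_2 ≅ 0.

As a check, the Euler characteristic is 6 − 12 + 6 = 0, which agrees with 1 − 1 + 0 = 0.
(K is a triangulation of the cylinder S^1 x I.)

Hence the Betti numbers are b_0 = 1, b_1 = 1, b_2 = 0.

b_0 = 1, b_1 = 1, b_2 = 0.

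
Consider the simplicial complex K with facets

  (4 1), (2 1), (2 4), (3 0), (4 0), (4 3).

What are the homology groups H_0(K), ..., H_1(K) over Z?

H_0 = Z,  H_1 = Z^2.

Order the vertices as 0 < 1 < 2 < 3 < 4. Listing each simplex with vertices in this order, K has dimension 1 with simplices:

  0-simplices (5): [0], [1], [2], [3], [4]
  1-simplices (6): [0,3], [0,4], [1,2], [1,4], [2,4], [3,4]

so the chain groups are C_0 ≅ Z^5, C_1 ≅ Z^6.

Boundary ∂_1: C_1 → C_0 sends each edge [p,q] (with p < q) to q − p. For instance
  ∂[0,3] = [3] − [0].
As a 5×6 matrix over Z this has rank 4, with invariant factors (1,1,1,1).

Now H_k = ker ∂_k / im ∂_{k+1}, so:

  H_0: rank C_0 − rank ∂_1 = 5 − 4 = 1, and the invariant factors of ∂_1 are all 1, so H_0 = Z.
  H_1: rank ker ∂_1 − rank ∂_2 = (6 − 4) − 0 = 2, and there is no ∂_2, so H_1 = Z^2.

As a check, the Euler characteristic is 5 − 6 = -1, which agrees with 1 − 2 = -1.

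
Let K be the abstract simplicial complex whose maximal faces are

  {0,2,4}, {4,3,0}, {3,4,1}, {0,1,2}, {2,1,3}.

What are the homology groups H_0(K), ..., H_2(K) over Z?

We work with the vertex ordering 0 < 1 < 2 < 3 < 4. The simplices of K, each written with vertices in increasing order, are:

  0-simplices (5): [0], [1], [2], [3], [4]
  1-simplices (10): [0,1], [0,2], [0,3], [0,4], [1,2], [1,3], [1,4], [2,3], [2,4], [3,4]
  2-simplices (5): [0,1,2], [0,2,4], [0,3,4], [1,2,3], [1,3,4]

giving chain groups C_0 ≅ Z^5, C_1 ≅ Z^10, C_2 ≅ Z^5.

∂_1: C_1 → C_0 sends each edge [p,q] (with p < q) to q − p.
As a 5×10 matrix over Z this has rank 4, with invariant factors (1,1,1,1).

∂_2: C_2 → C_1 acts by ∂[p,q,r] = [q,r] − [p,r] + [p,q]. For instance
  ∂[1,3,4] = [3,4] − [1,4] + [1,3],
  ∂[0,1,2] = [1,2] − [0,2] + [0,1].
The resulting 10×5 matrix has rank 5, and its Smith normal form has invariant factors (1,1,1,1,1).

Reading off H_k = ker ∂_k / im ∂_{k+1}:

  H_0: rank C_0 − rank ∂_1 = 5 − 4 = 1, and the invariant factors of ∂_1 are all 1, so H_0 ≅ Z.
  H_1: rank ker ∂_1 − rank ∂_2 = (10 − 4) − 5 = 1, and the invariant factors of ∂_2 are all 1, so H_1 ≅ Z.
  H_2: rank ker ∂_2 − rank ∂_3 = (5 − 5) − 0 = 0, and there is no ∂_3, so H_2 ≅ 0.

H_0 ≅ Z,  H_1 ≅ Z,  H_2 = 0.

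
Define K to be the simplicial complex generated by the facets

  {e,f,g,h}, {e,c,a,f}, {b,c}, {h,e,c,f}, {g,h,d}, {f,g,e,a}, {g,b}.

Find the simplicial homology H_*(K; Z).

K has 8 vertices, 17 edges, 13 triangles, 4 3-simplices.
rank ∂_0 = 0, rank ∂_1 = 7 ⇒ b_0 = 8 − 0 − 7 = 1; all invariant factors of ∂_1 are 1 so no torsion. So H_0 ≅ Z.
rank ∂_1 = 7, rank ∂_2 = 9 ⇒ b_1 = 17 − 7 − 9 = 1; all invariant factors of ∂_2 are 1 so no torsion. So H_1 ≅ Z.
rank ∂_2 = 9, rank ∂_3 = 4 ⇒ b_2 = 13 − 9 − 4 = 0; all invariant factors of ∂_3 are 1 so no torsion. So H_2 ≅ 0.
rank ∂_3 = 4, rank ∂_4 = 0 ⇒ b_3 = 4 − 4 − 0 = 0. So H_3 ≅ 0.

H_0 ≅ Z,  H_1 ≅ Z,  H_2 = 0,  H_3 = 0.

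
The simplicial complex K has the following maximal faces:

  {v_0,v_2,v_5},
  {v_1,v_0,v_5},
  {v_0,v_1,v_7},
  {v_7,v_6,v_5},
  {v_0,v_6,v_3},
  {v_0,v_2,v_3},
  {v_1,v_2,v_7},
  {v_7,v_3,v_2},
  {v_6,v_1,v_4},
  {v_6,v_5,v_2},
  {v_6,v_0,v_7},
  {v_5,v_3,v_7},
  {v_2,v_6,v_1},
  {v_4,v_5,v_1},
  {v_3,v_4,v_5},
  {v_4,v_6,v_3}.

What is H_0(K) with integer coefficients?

Order the vertices as v_0 < v_1 < v_2 < v_3 < v_4 < v_5 < v_6 < v_7. Listing each simplex with vertices in this order, K has dimension 2 with simplices:

  0-simplices (8): [v_0], [v_1], [v_2], [v_3], [v_4], [v_5], [v_6], [v_7]
  1-simplices (24): (24 of them)
  2-simplices (16): (16 of them)

so the chain groups are C_0 ≅ Z^8, C_1 ≅ Z^24, C_2 ≅ Z^16.

∂_1: C_1 → C_0 maps an edge to its endpoints' difference, ∂[p,q] = q − p. For instance
  ∂[v_2,v_3] = [v_3] − [v_2].
This gives a 8×24 integer matrix of rank 7; reducing to Smith normal form yields diagonal entries (1,1,1,1,1,1,1).

Boundary ∂_2: C_2 → C_1 sends each 2-simplex [p,q,r] to [q,r] − [p,r] + [p,q]. For instance
  ∂[v_1,v_4,v_5] = [v_4,v_5] − [v_1,v_5] + [v_1,v_4],
  ∂[v_0,v_3,v_6] = [v_3,v_6] − [v_0,v_6] + [v_0,v_3].
The resulting 24×16 matrix has rank 15, and its Smith normal form has invariant factors (1,1,1,1,1,1,1,1,1,1,1,1,1,1,1).

Now H_k = ker ∂_k / im ∂_{k+1}, so:

  H_0: rank C_0 − rank ∂_1 = 8 − 7 = 1, and the invariant factors of ∂_1 are all 1, so H_0 = Z.

H_0 = Z.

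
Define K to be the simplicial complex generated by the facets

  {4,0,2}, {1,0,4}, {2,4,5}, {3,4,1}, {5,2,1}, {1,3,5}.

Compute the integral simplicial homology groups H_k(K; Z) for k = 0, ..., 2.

We work with the vertex ordering 0 < 1 < 2 < 3 < 4 < 5. The simplices of K, each written with vertices in increasing order, are:

  0-simplices (6): [0], [1], [2], [3], [4], [5]
  1-simplices (12): [0,1], [0,2], [0,4], [1,2], [1,3], [1,4], [1,5], [2,4], [2,5], [3,4], [3,5], [4,5]
  2-simplices (6): [0,1,4], [0,2,4], [1,2,5], [1,3,4], [1,3,5], [2,4,5]

so the chain groups are C_0 ≅ Z^6, C_1 ≅ Z^12, C_2 ≅ Z^6.

∂_1: C_1 → C_0 maps an edge to its endpoints' difference, ∂[p,q] = q − p.
This gives a 6×12 integer matrix of rank 5; reducing to Smith normal form yields diagonal entries (1,1,1,1,1).

The boundary map ∂_2: C_2 → C_1 maps a triangle to the signed sum of its edges. For instance
  ∂[0,1,4] = [1,4] − [0,4] + [0,1],
  ∂[1,3,5] = [3,5] − [1,5] + [1,3].
This gives a 12×6 integer matrix of rank 6; reducing to Smith normal form yields diagonal entries (1,1,1,1,1,1).

Now H_k = ker ∂_k / im ∂_{k+1}, so:

  H_0: rank C_0 − rank ∂_1 = 6 − 5 = 1, and the invariant factors of ∂_1 are all 1, so H_0 = Z.
  H_1: rank ker ∂_1 − rank ∂_2 = (12 − 5) − 6 = 1, and the invariant factors of ∂_2 are all 1, so H_1 = Z.
  H_2: rank ker ∂_2 − rank ∂_3 = (6 − 6) − 0 = 0, and there is no ∂_3, so H_2 = 0.

(K is a triangulation of the cylinder S^1 x I.)

H_0 ≅ Z,  H_1 ≅ Z,  H_2 = 0.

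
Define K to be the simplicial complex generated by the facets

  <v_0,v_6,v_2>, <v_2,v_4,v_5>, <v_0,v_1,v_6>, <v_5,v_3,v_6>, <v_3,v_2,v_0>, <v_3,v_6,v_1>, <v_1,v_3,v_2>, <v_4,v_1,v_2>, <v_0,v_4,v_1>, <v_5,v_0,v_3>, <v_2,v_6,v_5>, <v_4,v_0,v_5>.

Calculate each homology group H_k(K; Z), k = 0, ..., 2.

We work with the vertex ordering v_0 < v_1 < v_2 < v_3 < v_4 < v_5 < v_6. The simplices of K, each written with vertices in increasing order, are:

  0-simplices (7): [v_0], [v_1], [v_2], [v_3], [v_4], [v_5], [v_6]
  1-simplices (18): (18 of them)
  2-simplices (12): (12 of them)

Hence C_0 ≅ Z^7, C_1 ≅ Z^18, C_2 ≅ Z^12.

∂_1: C_1 → C_0 sends each edge [p,q] (with p < q) to q − p. For instance
  ∂[v_0,v_1] = [v_1] − [v_0].
As a 7×18 matrix over Z this has rank 6, with invariant factors (1,1,1,1,1,1).

∂_2: C_2 → C_1 sends each 2-simplex [p,q,r] to [q,r] − [p,r] + [p,q]. For instance
  ∂[v_2,v_5,v_6] = [v_5,v_6] − [v_2,v_6] + [v_2,v_5],
  ∂[v_0,v_2,v_6] = [v_2,v_6] − [v_0,v_6] + [v_0,v_2].
As a 18×12 matrix over Z this has rank 12, with invariant factors (1,1,1,1,1,1,1,1,1,1,1,2).

Computing H_k = (kernel of ∂_k) / (image of ∂_{k+1}):

  H_0: rank C_0 − rank ∂_1 = 7 − 6 = 1, and the invariant factors of ∂_1 are all 1, so H_0 ≅ Z.
  H_1: rank ker ∂_1 − rank ∂_2 = (18 − 6) − 12 = 0, and ∂_2 has invariant factor 2 > 1, so H_1 ≅ Z/2Z.
  H_2: rank ker ∂_2 − rank ∂_3 = (12 − 12) − 0 = 0, and there is no ∂_3, so H_2 ≅ 0.

H_0 ≅ Z,  H_1 ≅ Z/2Z,  H_2 = 0.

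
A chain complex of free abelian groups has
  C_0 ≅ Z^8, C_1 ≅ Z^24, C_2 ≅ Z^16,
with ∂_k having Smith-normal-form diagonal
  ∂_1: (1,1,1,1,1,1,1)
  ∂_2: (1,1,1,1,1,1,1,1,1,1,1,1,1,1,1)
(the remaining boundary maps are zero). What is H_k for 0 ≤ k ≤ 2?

H_0: b_0 = 8 − 0 − 7 = 1; torsion from ∂_1 factors > 1: none. So H_0 ≅ Z.
H_1: b_1 = 24 − 7 − 15 = 2; torsion from ∂_2 factors > 1: none. So H_1 ≅ Z^2.
H_2: b_2 = 16 − 15 − 0 = 1; torsion from ∂_3 factors > 1: none. So H_2 ≅ Z.

H_0 ≅ Z,  H_1 ≅ Z^2,  H_2 ≅ Z.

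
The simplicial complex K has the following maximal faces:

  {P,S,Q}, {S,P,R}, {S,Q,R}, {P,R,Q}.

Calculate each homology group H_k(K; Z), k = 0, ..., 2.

We work with the vertex ordering P < Q < R < S. The simplices of K, each written with vertices in increasing order, are:

  0-simplices (4): P, Q, R, S
  1-simplices (6): PQ, PR, PS, QR, QS, RS
  2-simplices (4): PQR, PQS, PRS, QRS

Hence C_0 ≅ Z^4, C_1 ≅ Z^6, C_2 ≅ Z^4.

Boundary ∂_1: C_1 → C_0 maps an edge to its endpoints' difference, ∂[p,q] = q − p.
The resulting 4×6 matrix has rank 3, and its Smith normal form has invariant factors (1,1,1).

∂_2: C_2 → C_1 sends each 2-simplex [p,q,r] to [q,r] − [p,r] + [p,q]. For instance
  ∂PQR = QR − PR + PQ,
  ∂PQS = QS − PS + PQ.
This gives a 6×4 integer matrix of rank 3; reducing to Smith normal form yields diagonal entries (1,1,1).

From H_k ≅ ker(∂_k) / im(∂_{k+1}) we obtain:

  H_0: rank C_0 − rank ∂_1 = 4 − 3 = 1, and the invariant factors of ∂_1 are all 1, so H_0 = Z.
  H_1: rank ker ∂_1 − rank ∂_2 = (6 − 3) − 3 = 0, and the invariant factors of ∂_2 are all 1, so H_1 = 0.
  H_2: rank ker ∂_2 − rank ∂_3 = (4 − 3) − 0 = 1, and there is no ∂_3, so H_2 = Z.

(K is a triangulation of the 2-sphere S^2.)

H_0 = Z,  H_1 = 0,  H_2 = Z.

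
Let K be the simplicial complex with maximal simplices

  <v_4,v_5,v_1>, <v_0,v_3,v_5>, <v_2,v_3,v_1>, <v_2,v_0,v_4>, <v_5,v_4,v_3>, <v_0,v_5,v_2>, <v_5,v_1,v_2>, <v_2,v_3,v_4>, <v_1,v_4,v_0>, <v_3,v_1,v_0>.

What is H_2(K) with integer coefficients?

Order the vertices as v_0 < v_1 < v_2 < v_3 < v_4 < v_5. Listing each simplex with vertices in this order, K has dimension 2 with simplices:

  0-simplices (6): [v_0], [v_1], [v_2], [v_3], [v_4], [v_5]
  1-simplices (15): (15 of them)
  2-simplices (10): [v_0,v_1,v_3], [v_0,v_1,v_4], [v_0,v_2,v_4], [v_0,v_2,v_5], [v_0,v_3,v_5], [v_1,v_2,v_3], [v_1,v_2,v_5], [v_1,v_4,v_5], [v_2,v_3,v_4], [v_3,v_4,v_5]

giving chain groups C_0 ≅ Z^6, C_1 ≅ Z^15, C_2 ≅ Z^10.

∂_1: C_1 → C_0 is given by ∂[p,q] = [q] − [p]. For instance
  ∂[v_0,v_5] = [v_5] − [v_0].
The 6×15 boundary matrix has rank 5 and Smith normal form diag(1,1,1,1,1).

∂_2: C_2 → C_1 acts by ∂[p,q,r] = [q,r] − [p,r] + [p,q]. For instance
  ∂[v_0,v_1,v_3] = [v_1,v_3] − [v_0,v_3] + [v_0,v_1],
  ∂[v_0,v_1,v_4] = [v_1,v_4] − [v_0,v_4] + [v_0,v_1].
This gives a 15×10 integer matrix of rank 10; reducing to Smith normal form yields diagonal entries (1,1,1,1,1,1,1,1,1,2).

Reading off H_k = ker ∂_k / im ∂_{k+1}:

  H_2: rank ker ∂_2 − rank ∂_3 = (10 − 10) − 0 = 0, and there is no ∂_3, so H_2 = 0.

H_2 = 0.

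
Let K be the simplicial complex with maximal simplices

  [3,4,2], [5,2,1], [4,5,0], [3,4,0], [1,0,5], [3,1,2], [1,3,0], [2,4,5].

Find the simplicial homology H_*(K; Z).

Take the total order 0 < 1 < 2 < 3 < 4 < 5 on the vertex set. Then K (dimension 2) consists of the simplices:

  0-simplices (6): [0], [1], [2], [3], [4], [5]
  1-simplices (12): [0,1], [0,3], [0,4], [0,5], [1,2], [1,3], [1,5], [2,3], [2,4], [2,5], [3,4], [4,5]
  2-simplices (8): [0,1,3], [0,1,5], [0,3,4], [0,4,5], [1,2,3], [1,2,5], [2,3,4], [2,4,5]

so the chain groups are C_0 ≅ Z^6, C_1 ≅ Z^12, C_2 ≅ Z^8.

Boundary ∂_1: C_1 → C_0 maps an edge to its endpoints' difference, ∂[p,q] = q − p. For instance
  ∂[2,5] = [5] − [2].
This gives a 6×12 integer matrix of rank 5; reducing to Smith normal form yields diagonal entries (1,1,1,1,1).

Boundary ∂_2: C_2 → C_1 sends each 2-simplex [p,q,r] to [q,r] − [p,r] + [p,q]. For instance
  ∂[2,4,5] = [4,5] − [2,5] + [2,4],
  ∂[0,1,5] = [1,5] − [0,5] + [0,1].
This gives a 12×8 integer matrix of rank 7; reducing to Smith normal form yields diagonal entries (1,1,1,1,1,1,1).

Computing H_k = (kernel of ∂_k) / (image of ∂_{k+1}):

  H_0: rank C_0 − rank ∂_1 = 6 − 5 = 1, and the invariant factors of ∂_1 are all 1, so H_0 ≅ Z.
  H_1: rank ker ∂_1 − rank ∂_2 = (12 − 5) − 7 = 0, and the invariant factors of ∂_2 are all 1, so H_1 ≅ 0.
  H_2: rank ker ∂_2 − rank ∂_3 = (8 − 7) − 0 = 1, and there is no ∂_3, so H_2 ≅ Z.

As a check, the Euler characteristic is 6 − 12 + 8 = 2, which agrees with 1 − 0 + 1 = 2.

H_0 ≅ Z,  H_1 = 0,  H_2 ≅ Z.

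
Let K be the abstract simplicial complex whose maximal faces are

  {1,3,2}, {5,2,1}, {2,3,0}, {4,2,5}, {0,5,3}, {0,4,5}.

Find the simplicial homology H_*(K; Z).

Fix the vertex order 0 < 1 < 2 < 3 < 4 < 5 and write every simplex with vertices in increasing order. Then dim K = 2 and the simplices of K are:

  0-simplices (6): [0], [1], [2], [3], [4], [5]
  1-simplices (12): [0,2], [0,3], [0,4], [0,5], [1,2], [1,3], [1,5], [2,3], [2,4], [2,5], [3,5], [4,5]
  2-simplices (6): [0,2,3], [0,3,5], [0,4,5], [1,2,3], [1,2,5], [2,4,5]

so the chain groups are C_0 ≅ Z^6, C_1 ≅ Z^12, C_2 ≅ Z^6.

∂_1: C_1 → C_0 sends each edge [p,q] (with p < q) to q − p. For instance
  ∂[2,3] = [3] − [2].
As a 6×12 matrix over Z this has rank 5, with invariant factors (1,1,1,1,1).

Boundary ∂_2: C_2 → C_1 sends each 2-simplex [p,q,r] to [q,r] − [p,r] + [p,q]. For instance
  ∂[1,2,5] = [2,5] − [1,5] + [1,2],
  ∂[0,4,5] = [4,5] − [0,5] + [0,4].
The 12×6 boundary matrix has rank 6 and Smith normal form diag(1,1,1,1,1,1).

Now H_k = ker ∂_k / im ∂_{k+1}, so:

  H_0: rank C_0 − rank ∂_1 = 6 − 5 = 1, and the invariant factors of ∂_1 are all 1, so H_0 ≅ Z.
  H_1: rank ker ∂_1 − rank ∂_2 = (12 − 5) − 6 = 1, and the invariant factors of ∂_2 are all 1, so H_1 ≅ Z.
  H_2: rank ker ∂_2 − rank ∂_3 = (6 − 6) − 0 = 0, and there is no ∂_3, so H_2 ≅ 0.

As a check, the Euler characteristic is 6 − 12 + 6 = 0, which agrees with 1 − 1 + 0 = 0.

H_0 = Z,  H_1 = Z,  H_2 = 0.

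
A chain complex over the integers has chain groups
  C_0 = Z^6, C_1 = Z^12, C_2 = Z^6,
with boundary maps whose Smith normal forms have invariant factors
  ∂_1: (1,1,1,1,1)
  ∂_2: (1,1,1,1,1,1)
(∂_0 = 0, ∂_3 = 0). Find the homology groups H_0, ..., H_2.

H_0: b_0 = 6 − 0 − 5 = 1; torsion from ∂_1 factors > 1: none. So H_0 = Z.
H_1: b_1 = 12 − 5 − 6 = 1; torsion from ∂_2 factors > 1: none. So H_1 = Z.
H_2: b_2 = 6 − 6 − 0 = 0; torsion from ∂_3 factors > 1: none. So H_2 = 0.

H_0 = Z,  H_1 = Z,  H_2 = 0.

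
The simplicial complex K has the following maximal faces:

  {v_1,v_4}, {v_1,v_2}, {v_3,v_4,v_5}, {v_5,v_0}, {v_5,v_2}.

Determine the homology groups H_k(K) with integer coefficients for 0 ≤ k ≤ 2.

We work with the vertex ordering v_0 < v_1 < v_2 < v_3 < v_4 < v_5. The simplices of K, each written with vertices in increasing order, are:

  0-simplices (6): [v_0], [v_1], [v_2], [v_3], [v_4], [v_5]
  1-simplices (7): [v_0,v_5], [v_1,v_2], [v_1,v_4], [v_2,v_5], [v_3,v_4], [v_3,v_5], [v_4,v_5]
  2-simplices (1): [v_3,v_4,v_5]

giving chain groups C_0 ≅ Z^6, C_1 ≅ Z^7, C_2 ≅ Z^1.

The boundary map ∂_1: C_1 → C_0 sends each edge [p,q] (with p < q) to q − p. For instance
  ∂[v_0,v_5] = [v_5] − [v_0].
The 6×7 boundary matrix has rank 5 and Smith normal form diag(1,1,1,1,1).

∂_2: C_2 → C_1 acts by ∂[p,q,r] = [q,r] − [p,r] + [p,q]. For instance
  ∂[v_3,v_4,v_5] = [v_4,v_5] − [v_3,v_5] + [v_3,v_4].
The resulting 7×1 matrix has rank 1, and its Smith normal form has invariant factors (1).

Computing H_k = (kernel of ∂_k) / (image of ∂_{k+1}):

  H_0: rank C_0 − rank ∂_1 = 6 − 5 = 1, and the invariant factors of ∂_1 are all 1, so H_0 = Z.
  H_1: rank ker ∂_1 − rank ∂_2 = (7 − 5) − 1 = 1, and the invariant factors of ∂_2 are all 1, so H_1 = Z.
  H_2: rank ker ∂_2 − rank ∂_3 = (1 − 1) − 0 = 0, and there is no ∂_3, so H_2 = 0.

As a check, the Euler characteristic is 6 − 7 + 1 = 0, which agrees with 1 − 1 + 0 = 0.

H_0 = Z,  H_1 = Z,  H_2 = 0.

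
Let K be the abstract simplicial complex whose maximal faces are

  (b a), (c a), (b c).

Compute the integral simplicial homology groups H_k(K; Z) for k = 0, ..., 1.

Order the vertices as a < b < c. Listing each simplex with vertices in this order, K has dimension 1 with simplices:

  0-simplices (3): a, b, c
  1-simplices (3): ab, ac, bc

giving chain groups C_0 ≅ Z^3, C_1 ≅ Z^3.

Boundary ∂_1: C_1 → C_0 is given by ∂[p,q] = [q] − [p].
The resulting 3×3 matrix has rank 2, and its Smith normal form has invariant factors (1,1).

Computing H_k = (kernel of ∂_k) / (image of ∂_{k+1}):

  H_0: rank C_0 − rank ∂_1 = 3 − 2 = 1, and the invariant factors of ∂_1 are all 1, so H_0 ≅ Z.
  H_1: rank ker ∂_1 − rank ∂_2 = (3 − 2) − 0 = 1, and there is no ∂_2, so H_1 ≅ Z.

As a check, the Euler characteristic is 3 − 3 = 0, which agrees with 1 − 1 = 0.

H_0 ≅ Z,  H_1 ≅ Z.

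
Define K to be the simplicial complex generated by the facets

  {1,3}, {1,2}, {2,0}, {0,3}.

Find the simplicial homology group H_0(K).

We work with the vertex ordering 0 < 1 < 2 < 3. The simplices of K, each written with vertices in increasing order, are:

  0-simplices (4): [0], [1], [2], [3]
  1-simplices (4): [0,2], [0,3], [1,2], [1,3]

giving chain groups C_0 ≅ Z^4, C_1 ≅ Z^4.

The boundary map ∂_1: C_1 → C_0 sends each edge [p,q] (with p < q) to q − p. For instance
  ∂[1,2] = [2] − [1].
As a 4×4 matrix over Z this has rank 3, with invariant factors (1,1,1).

From H_k ≅ ker(∂_k) / im(∂_{k+1}) we obtain:

  H_0: rank C_0 − rank ∂_1 = 4 − 3 = 1, and the invariant factors of ∂_1 are all 1, so H_0 ≅ Z.

H_0 = Z.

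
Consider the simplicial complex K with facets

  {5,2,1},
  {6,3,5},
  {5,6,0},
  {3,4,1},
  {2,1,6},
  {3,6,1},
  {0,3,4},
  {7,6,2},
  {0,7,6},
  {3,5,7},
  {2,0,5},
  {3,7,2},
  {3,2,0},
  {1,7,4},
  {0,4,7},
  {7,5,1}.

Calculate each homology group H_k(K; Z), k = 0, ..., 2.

Take the total order 0 < 1 < 2 < 3 < 4 < 5 < 6 < 7 on the vertex set. Then K (dimension 2) consists of the simplices:

  0-simplices (8): [0], [1], [2], [3], [4], [5], [6], [7]
  1-simplices (24): (24 of them)
  2-simplices (16): [0,2,3], [0,2,5], [0,3,4], [0,4,7], [0,5,6], [0,6,7], [1,2,5], [1,2,6], [1,3,4], [1,3,6], [1,4,7], [1,5,7], [2,3,7], [2,6,7], [3,5,6], [3,5,7]

Hence C_0 ≅ Z^8, C_1 ≅ Z^24, C_2 ≅ Z^16.

Boundary ∂_1: C_1 → C_0 sends each edge [p,q] (with p < q) to q − p.
This gives a 8×24 integer matrix of rank 7; reducing to Smith normal form yields diagonal entries (1,1,1,1,1,1,1).

Boundary ∂_2: C_2 → C_1 sends each 2-simplex [p,q,r] to [q,r] − [p,r] + [p,q]. For instance
  ∂[0,3,4] = [3,4] − [0,4] + [0,3],
  ∂[0,4,7] = [4,7] − [0,7] + [0,4].
This gives a 24×16 integer matrix of rank 15; reducing to Smith normal form yields diagonal entries (1,1,1,1,1,1,1,1,1,1,1,1,1,1,1).

Reading off H_k = ker ∂_k / im ∂_{k+1}:

  H_0: rank C_0 − rank ∂_1 = 8 − 7 = 1, and the invariant factors of ∂_1 are all 1, so H_0 ≅ Z.
  H_1: rank ker ∂_1 − rank ∂_2 = (24 − 7) − 15 = 2, and the invariant factors of ∂_2 are all 1, so H_1 ≅ Z^2.
  H_2: rank ker ∂_2 − rank ∂_3 = (16 − 15) − 0 = 1, and there is no ∂_3, so H_2 ≅ Z.

As a check, the Euler characteristic is 8 − 24 + 16 = 0, which agrees with 1 − 2 + 1 = 0.

H_0 ≅ Z,  H_1 ≅ Z^2,  H_2 ≅ Z.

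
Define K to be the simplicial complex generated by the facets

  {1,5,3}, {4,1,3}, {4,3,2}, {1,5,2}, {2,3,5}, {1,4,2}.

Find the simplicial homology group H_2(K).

We work with the vertex ordering 1 < 2 < 3 < 4 < 5. The simplices of K, each written with vertices in increasing order, are:

  0-simplices (5): [1], [2], [3], [4], [5]
  1-simplices (9): [1,2], [1,3], [1,4], [1,5], [2,3], [2,4], [2,5], [3,4], [3,5]
  2-simplices (6): [1,2,4], [1,2,5], [1,3,4], [1,3,5], [2,3,4], [2,3,5]

Hence C_0 ≅ Z^5, C_1 ≅ Z^9, C_2 ≅ Z^6.

Boundary ∂_1: C_1 → C_0 maps an edge to its endpoints' difference, ∂[p,q] = q − p. For instance
  ∂[1,4] = [4] − [1].
The resulting 5×9 matrix has rank 4, and its Smith normal form has invariant factors (1,1,1,1).

∂_2: C_2 → C_1 maps a triangle to the signed sum of its edges. For instance
  ∂[1,2,5] = [2,5] − [1,5] + [1,2],
  ∂[1,2,4] = [2,4] − [1,4] + [1,2].
The 9×6 boundary matrix has rank 5 and Smith normal form diag(1,1,1,1,1).

Now H_k = ker ∂_k / im ∂_{k+1}, so:

  H_2: rank ker ∂_2 − rank ∂_3 = (6 − 5) − 0 = 1, and there is no ∂_3, so H_2 ≅ Z.

H_2 = Z.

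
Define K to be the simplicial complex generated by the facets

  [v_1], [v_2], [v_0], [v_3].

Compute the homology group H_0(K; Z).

H_0 ≅ Z^4.

We work with the vertex ordering v_0 < v_1 < v_2 < v_3. The simplices of K, each written with vertices in increasing order, are:

  0-simplices (4): [v_0], [v_1], [v_2], [v_3]

so the chain groups are C_0 ≅ Z^4.

Now H_k = ker ∂_k / im ∂_{k+1}, so:

  H_0: rank C_0 − rank ∂_1 = 4 − 0 = 4, and there is no ∂_1, so H_0 = Z^4.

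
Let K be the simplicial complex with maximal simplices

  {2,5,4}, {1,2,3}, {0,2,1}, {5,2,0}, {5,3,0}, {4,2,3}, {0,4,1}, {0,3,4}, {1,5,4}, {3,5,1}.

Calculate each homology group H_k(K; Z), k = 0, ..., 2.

H_0 = Z,  H_1 = Z/2Z,  H_2 = 0.

Take the total order 0 < 1 < 2 < 3 < 4 < 5 on the vertex set. Then K (dimension 2) consists of the simplices:

  0-simplices (6): [0], [1], [2], [3], [4], [5]
  1-simplices (15): [0,1], [0,2], [0,3], [0,4], [0,5], [1,2], [1,3], [1,4], [1,5], [2,3], [2,4], [2,5], [3,4], [3,5], [4,5]
  2-simplices (10): [0,1,2], [0,1,4], [0,2,5], [0,3,4], [0,3,5], [1,2,3], [1,3,5], [1,4,5], [2,3,4], [2,4,5]

Hence C_0 ≅ Z^6, C_1 ≅ Z^15, C_2 ≅ Z^10.

The boundary map ∂_1: C_1 → C_0 sends each edge [p,q] (with p < q) to q − p. For instance
  ∂[1,3] = [3] − [1].
This gives a 6×15 integer matrix of rank 5; reducing to Smith normal form yields diagonal entries (1,1,1,1,1).

∂_2: C_2 → C_1 acts by ∂[p,q,r] = [q,r] − [p,r] + [p,q]. For instance
  ∂[0,1,2] = [1,2] − [0,2] + [0,1],
  ∂[2,3,4] = [3,4] − [2,4] + [2,3].
This gives a 15×10 integer matrix of rank 10; reducing to Smith normal form yields diagonal entries (1,1,1,1,1,1,1,1,1,2).

Now H_k = ker ∂_k / im ∂_{k+1}, so:

  H_0: rank C_0 − rank ∂_1 = 6 − 5 = 1, and the invariant factors of ∂_1 are all 1, so H_0 ≅ Z.
  H_1: rank ker ∂_1 − rank ∂_2 = (15 − 5) − 10 = 0, and ∂_2 has invariant factor 2 > 1, so H_1 ≅ Z/2Z.
  H_2: rank ker ∂_2 − rank ∂_3 = (10 − 10) − 0 = 0, and there is no ∂_3, so H_2 ≅ 0.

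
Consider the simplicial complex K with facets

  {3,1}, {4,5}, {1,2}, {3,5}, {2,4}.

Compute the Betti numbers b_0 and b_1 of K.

Fix the vertex order 1 < 2 < 3 < 4 < 5 and write every simplex with vertices in increasing order. Then dim K = 1 and the simplices of K are:

  0-simplices (5): [1], [2], [3], [4], [5]
  1-simplices (5): [1,2], [1,3], [2,4], [3,5], [4,5]

so the chain groups are C_0 ≅ Z^5, C_1 ≅ Z^5.

∂_1: C_1 → C_0 sends each edge [p,q] (with p < q) to q − p. For instance
  ∂[1,3] = [3] − [1].
The resulting 5×5 matrix has rank 4, and its Smith normal form has invariant factors (1,1,1,1).

Computing H_k = (kernel of ∂_k) / (image of ∂_{k+1}):

  H_0: rank C_0 − rank ∂_1 = 5 − 4 = 1, and the invariant factors of ∂_1 are all 1, so H_0 = Z.
  H_1: rank ker ∂_1 − rank ∂_2 = (5 − 4) − 0 = 1, and there is no ∂_2, so H_1 = Z.

Hence the Betti numbers are b_0 = 1, b_1 = 1.

b_0 = 1, b_1 = 1.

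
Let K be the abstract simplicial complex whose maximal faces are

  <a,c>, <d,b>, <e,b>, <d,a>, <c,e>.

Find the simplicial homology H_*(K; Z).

Fix the vertex order a < b < c < d < e and write every simplex with vertices in increasing order. Then dim K = 1 and the simplices of K are:

  0-simplices (5): a, b, c, d, e
  1-simplices (5): ac, ad, bd, be, ce

so the chain groups are C_0 ≅ Z^5, C_1 ≅ Z^5.

The boundary map ∂_1: C_1 → C_0 maps an edge to its endpoints' difference, ∂[p,q] = q − p. For instance
  ∂bd = d − b.
As a 5×5 matrix over Z this has rank 4, with invariant factors (1,1,1,1).

Now H_k = ker ∂_k / im ∂_{k+1}, so:

  H_0: rank C_0 − rank ∂_1 = 5 − 4 = 1, and the invariant factors of ∂_1 are all 1, so H_0 ≅ Z.
  H_1: rank ker ∂_1 − rank ∂_2 = (5 − 4) − 0 = 1, and there is no ∂_2, so H_1 ≅ Z.

As a check, the Euler characteristic is 5 − 5 = 0, which agrees with 1 − 1 = 0.

H_0 = Z,  H_1 = Z.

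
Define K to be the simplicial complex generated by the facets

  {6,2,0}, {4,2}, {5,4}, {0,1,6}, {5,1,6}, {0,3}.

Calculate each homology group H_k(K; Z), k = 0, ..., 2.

H_0 ≅ Z,  H_1 ≅ Z,  H_2 = 0.

Order the vertices as 0 < 1 < 2 < 3 < 4 < 5 < 6. Listing each simplex with vertices in this order, K has dimension 2 with simplices:

  0-simplices (7): [0], [1], [2], [3], [4], [5], [6]
  1-simplices (10): [0,1], [0,2], [0,3], [0,6], [1,5], [1,6], [2,4], [2,6], [4,5], [5,6]
  2-simplices (3): [0,1,6], [0,2,6], [1,5,6]

giving chain groups C_0 ≅ Z^7, C_1 ≅ Z^10, C_2 ≅ Z^3.

∂_1: C_1 → C_0 maps an edge to its endpoints' difference, ∂[p,q] = q − p.
As a 7×10 matrix over Z this has rank 6, with invariant factors (1,1,1,1,1,1).

∂_2: C_2 → C_1 acts by ∂[p,q,r] = [q,r] − [p,r] + [p,q]. For instance
  ∂[1,5,6] = [5,6] − [1,6] + [1,5],
  ∂[0,1,6] = [1,6] − [0,6] + [0,1].
As a 10×3 matrix over Z this has rank 3, with invariant factors (1,1,1).

Now H_k = ker ∂_k / im ∂_{k+1}, so:

  H_0: rank C_0 − rank ∂_1 = 7 − 6 = 1, and the invariant factors of ∂_1 are all 1, so H_0 = Z.
  H_1: rank ker ∂_1 − rank ∂_2 = (10 − 6) − 3 = 1, and the invariant factors of ∂_2 are all 1, so H_1 = Z.
  H_2: rank ker ∂_2 − rank ∂_3 = (3 − 3) − 0 = 0, and there is no ∂_3, so H_2 = 0.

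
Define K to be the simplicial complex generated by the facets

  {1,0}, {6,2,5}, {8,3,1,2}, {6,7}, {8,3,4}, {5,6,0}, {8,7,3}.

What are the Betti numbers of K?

b_0 = 1, b_1 = 2, b_2 = 0, b_3 = 0.

Take the total order 0 < 1 < 2 < 3 < 4 < 5 < 6 < 7 < 8 on the vertex set. Then K (dimension 3) consists of the simplices:

  0-simplices (9): [0], [1], [2], [3], [4], [5], [6], [7], [8]
  1-simplices (17): [0,1], [0,5], [0,6], [1,2], [1,3], [1,8], [2,3], [2,5], [2,6], [2,8], [3,4], [3,7], [3,8], [4,8], [5,6], [6,7], [7,8]
  2-simplices (8): [0,5,6], [1,2,3], [1,2,8], [1,3,8], [2,3,8], [2,5,6], [3,4,8], [3,7,8]
  3-simplices (1): [1,2,3,8]

Hence C_0 ≅ Z^9, C_1 ≅ Z^17, C_2 ≅ Z^8, C_3 ≅ Z^1.

The boundary map ∂_1: C_1 → C_0 is given by ∂[p,q] = [q] − [p].
The 9×17 boundary matrix has rank 8 and Smith normal form diag(1,1,1,1,1,1,1,1).

Boundary ∂_2: C_2 → C_1 sends each 2-simplex [p,q,r] to [q,r] − [p,r] + [p,q]. For instance
  ∂[1,2,8] = [2,8] − [1,8] + [1,2],
  ∂[1,3,8] = [3,8] − [1,8] + [1,3].
The resulting 17×8 matrix has rank 7, and its Smith normal form has invariant factors (1,1,1,1,1,1,1).

The boundary map ∂_3: C_3 → C_2 sends each 3-simplex σ to the alternating sum Σ_i (−1)^i (σ with its i-th vertex removed). For instance
  ∂[1,2,3,8] = [2,3,8] − [1,3,8] + [1,2,8] − [1,2,3].
The resulting 8×1 matrix has rank 1, and its Smith normal form has invariant factors (1).

Computing H_k = (kernel of ∂_k) / (image of ∂_{k+1}):

  H_0: rank C_0 − rank ∂_1 = 9 − 8 = 1, and the invariant factors of ∂_1 are all 1, so H_0 ≅ Z.
  H_1: rank ker ∂_1 − rank ∂_2 = (17 − 8) − 7 = 2, and the invariant factors of ∂_2 are all 1, so H_1 ≅ Z^2.
  H_2: rank ker ∂_2 − rank ∂_3 = (8 − 7) − 1 = 0, and the invariant factors of ∂_3 are all 1, so H_2 ≅ 0.
  H_3: rank ker ∂_3 − rank ∂_4 = (1 − 1) − 0 = 0, and there is no ∂_4, so H_3 ≅ 0.

Hence the Betti numbers are b_0 = 1, b_1 = 2, b_2 = 0, b_3 = 0.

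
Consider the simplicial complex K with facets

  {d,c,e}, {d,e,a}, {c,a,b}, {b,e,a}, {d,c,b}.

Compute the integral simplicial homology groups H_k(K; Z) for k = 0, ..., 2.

We work with the vertex ordering a < b < c < d < e. The simplices of K, each written with vertices in increasing order, are:

  0-simplices (5): a, b, c, d, e
  1-simplices (10): ab, ac, ad, ae, bc, bd, be, cd, ce, de
  2-simplices (5): abc, abe, ade, bcd, cde

so the chain groups are C_0 ≅ Z^5, C_1 ≅ Z^10, C_2 ≅ Z^5.

The boundary map ∂_1: C_1 → C_0 maps an edge to its endpoints' difference, ∂[p,q] = q − p. For instance
  ∂ab = b − a.
This gives a 5×10 integer matrix of rank 4; reducing to Smith normal form yields diagonal entries (1,1,1,1).

∂_2: C_2 → C_1 acts by ∂[p,q,r] = [q,r] − [p,r] + [p,q]. For instance
  ∂cde = de − ce + cd,
  ∂bcd = cd − bd + bc.
The resulting 10×5 matrix has rank 5, and its Smith normal form has invariant factors (1,1,1,1,1).

Now H_k = ker ∂_k / im ∂_{k+1}, so:

  H_0: rank C_0 − rank ∂_1 = 5 − 4 = 1, and the invariant factors of ∂_1 are all 1, so H_0 = Z.
  H_1: rank ker ∂_1 − rank ∂_2 = (10 − 4) − 5 = 1, and the invariant factors of ∂_2 are all 1, so H_1 = Z.
  H_2: rank ker ∂_2 − rank ∂_3 = (5 − 5) − 0 = 0, and there is no ∂_3, so H_2 = 0.

H_0 ≅ Z,  H_1 ≅ Z,  H_2 = 0.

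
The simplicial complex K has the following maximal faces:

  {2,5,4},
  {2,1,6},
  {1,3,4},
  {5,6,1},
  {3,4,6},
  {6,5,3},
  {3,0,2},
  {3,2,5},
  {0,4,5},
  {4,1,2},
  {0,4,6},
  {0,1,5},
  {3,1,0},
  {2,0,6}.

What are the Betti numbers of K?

b_0 = 1, b_1 = 2, b_2 = 1.

Take the total order 0 < 1 < 2 < 3 < 4 < 5 < 6 on the vertex set. Then K (dimension 2) consists of the simplices:

  0-simplices (7): [0], [1], [2], [3], [4], [5], [6]
  1-simplices (21): [0,1], [0,2], [0,3], [0,4], [0,5], [0,6], [1,2], [1,3], [1,4], [1,5], [1,6], [2,3], [2,4], [2,5], [2,6], [3,4], [3,5], [3,6], [4,5], [4,6], [5,6]
  2-simplices (14): [0,1,3], [0,1,5], [0,2,3], [0,2,6], [0,4,5], [0,4,6], [1,2,4], [1,2,6], [1,3,4], [1,5,6], [2,3,5], [2,4,5], [3,4,6], [3,5,6]

so the chain groups are C_0 ≅ Z^7, C_1 ≅ Z^21, C_2 ≅ Z^14.

The boundary map ∂_1: C_1 → C_0 is given by ∂[p,q] = [q] − [p].
As a 7×21 matrix over Z this has rank 6, with invariant factors (1,1,1,1,1,1).

∂_2: C_2 → C_1 sends each 2-simplex [p,q,r] to [q,r] − [p,r] + [p,q]. For instance
  ∂[0,4,5] = [4,5] − [0,5] + [0,4],
  ∂[0,2,6] = [2,6] − [0,6] + [0,2].
This gives a 21×14 integer matrix of rank 13; reducing to Smith normal form yields diagonal entries (1,1,1,1,1,1,1,1,1,1,1,1,1).

From H_k ≅ ker(∂_k) / im(∂_{k+1}) we obtain:

  H_0: rank C_0 − rank ∂_1 = 7 − 6 = 1, and the invariant factors of ∂_1 are all 1, so H_0 = Z.
  H_1: rank ker ∂_1 − rank ∂_2 = (21 − 6) − 13 = 2, and the invariant factors of ∂_2 are all 1, so H_1 = Z^2.
  H_2: rank ker ∂_2 − rank ∂_3 = (14 − 13) − 0 = 1, and there is no ∂_3, so H_2 = Z.

As a check, the Euler characteristic is 7 − 21 + 14 = 0, which agrees with 1 − 2 + 1 = 0.
(K is a triangulation of the torus T^2.)

Hence the Betti numbers are b_0 = 1, b_1 = 2, b_2 = 1.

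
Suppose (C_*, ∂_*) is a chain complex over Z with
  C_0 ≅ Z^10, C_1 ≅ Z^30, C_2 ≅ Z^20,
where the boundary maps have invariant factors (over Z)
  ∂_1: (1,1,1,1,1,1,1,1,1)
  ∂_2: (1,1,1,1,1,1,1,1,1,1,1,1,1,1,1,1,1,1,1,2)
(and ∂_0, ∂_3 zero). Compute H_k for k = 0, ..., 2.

H_0 = Z,  H_1 = Z ⊕ Z/2,  H_2 = 0.

H_0: b_0 = 10 − 0 − 9 = 1; torsion from ∂_1 factors > 1: none. So H_0 = Z.
H_1: b_1 = 30 − 9 − 20 = 1; torsion from ∂_2 factors > 1: [2]. So H_1 = Z ⊕ Z/2.
H_2: b_2 = 20 − 20 − 0 = 0; torsion from ∂_3 factors > 1: none. So H_2 = 0.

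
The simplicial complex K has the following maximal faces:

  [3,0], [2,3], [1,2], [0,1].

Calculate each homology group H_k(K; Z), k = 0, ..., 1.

Take the total order 0 < 1 < 2 < 3 on the vertex set. Then K (dimension 1) consists of the simplices:

  0-simplices (4): [0], [1], [2], [3]
  1-simplices (4): [0,1], [0,3], [1,2], [2,3]

giving chain groups C_0 ≅ Z^4, C_1 ≅ Z^4.

The boundary map ∂_1: C_1 → C_0 is given by ∂[p,q] = [q] − [p]. For instance
  ∂[2,3] = [3] − [2].
The resulting 4×4 matrix has rank 3, and its Smith normal form has invariant factors (1,1,1).

Reading off H_k = ker ∂_k / im ∂_{k+1}:

  H_0: rank C_0 − rank ∂_1 = 4 − 3 = 1, and the invariant factors of ∂_1 are all 1, so H_0 = Z.
  H_1: rank ker ∂_1 − rank ∂_2 = (4 − 3) − 0 = 1, and there is no ∂_2, so H_1 = Z.

As a check, the Euler characteristic is 4 − 4 = 0, which agrees with 1 − 1 = 0.

H_0 = Z,  H_1 = Z.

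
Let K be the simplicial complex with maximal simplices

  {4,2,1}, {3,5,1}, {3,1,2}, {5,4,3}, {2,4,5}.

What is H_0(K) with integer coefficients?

Take the total order 1 < 2 < 3 < 4 < 5 on the vertex set. Then K (dimension 2) consists of the simplices:

  0-simplices (5): [1], [2], [3], [4], [5]
  1-simplices (10): [1,2], [1,3], [1,4], [1,5], [2,3], [2,4], [2,5], [3,4], [3,5], [4,5]
  2-simplices (5): [1,2,3], [1,2,4], [1,3,5], [2,4,5], [3,4,5]

so the chain groups are C_0 ≅ Z^5, C_1 ≅ Z^10, C_2 ≅ Z^5.

The boundary map ∂_1: C_1 → C_0 is given by ∂[p,q] = [q] − [p]. For instance
  ∂[3,5] = [5] − [3].
As a 5×10 matrix over Z this has rank 4, with invariant factors (1,1,1,1).

The boundary map ∂_2: C_2 → C_1 maps a triangle to the signed sum of its edges. For instance
  ∂[1,2,3] = [2,3] − [1,3] + [1,2],
  ∂[1,2,4] = [2,4] − [1,4] + [1,2].
As a 10×5 matrix over Z this has rank 5, with invariant factors (1,1,1,1,1).

Reading off H_k = ker ∂_k / im ∂_{k+1}:

  H_0: rank C_0 − rank ∂_1 = 5 − 4 = 1, and the invariant factors of ∂_1 are all 1, so H_0 ≅ Z.

H_0 ≅ Z.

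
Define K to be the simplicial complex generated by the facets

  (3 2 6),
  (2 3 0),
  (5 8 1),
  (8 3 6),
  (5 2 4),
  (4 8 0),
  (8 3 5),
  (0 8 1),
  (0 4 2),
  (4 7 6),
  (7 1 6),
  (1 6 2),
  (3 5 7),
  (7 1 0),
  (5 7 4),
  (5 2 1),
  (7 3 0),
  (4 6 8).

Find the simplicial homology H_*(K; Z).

H_0 ≅ Z,  H_1 ≅ Z^2,  H_2 ≅ Z.

We work with the vertex ordering 0 < 1 < 2 < 3 < 4 < 5 < 6 < 7 < 8. The simplices of K, each written with vertices in increasing order, are:

  0-simplices (9): [0], [1], [2], [3], [4], [5], [6], [7], [8]
  1-simplices (27): (27 of them)
  2-simplices (18): [0,1,7], [0,1,8], [0,2,3], [0,2,4], [0,3,7], [0,4,8], [1,2,5], [1,2,6], [1,5,8], [1,6,7], [2,3,6], [2,4,5], [3,5,7], [3,5,8], [3,6,8], [4,5,7], [4,6,7], [4,6,8]

Hence C_0 ≅ Z^9, C_1 ≅ Z^27, C_2 ≅ Z^18.

∂_1: C_1 → C_0 sends each edge [p,q] (with p < q) to q − p.
This gives a 9×27 integer matrix of rank 8; reducing to Smith normal form yields diagonal entries (1,1,1,1,1,1,1,1).

∂_2: C_2 → C_1 acts by ∂[p,q,r] = [q,r] − [p,r] + [p,q]. For instance
  ∂[4,6,7] = [6,7] − [4,7] + [4,6],
  ∂[4,6,8] = [6,8] − [4,8] + [4,6].
The 27×18 boundary matrix has rank 17 and Smith normal form diag(1,1,1,1,1,1,1,1,1,1,1,1,1,1,1,1,1).

From H_k ≅ ker(∂_k) / im(∂_{k+1}) we obtain:

  H_0: rank C_0 − rank ∂_1 = 9 − 8 = 1, and the invariant factors of ∂_1 are all 1, so H_0 = Z.
  H_1: rank ker ∂_1 − rank ∂_2 = (27 − 8) − 17 = 2, and the invariant factors of ∂_2 are all 1, so H_1 = Z^2.
  H_2: rank ker ∂_2 − rank ∂_3 = (18 − 17) − 0 = 1, and there is no ∂_3, so H_2 = Z.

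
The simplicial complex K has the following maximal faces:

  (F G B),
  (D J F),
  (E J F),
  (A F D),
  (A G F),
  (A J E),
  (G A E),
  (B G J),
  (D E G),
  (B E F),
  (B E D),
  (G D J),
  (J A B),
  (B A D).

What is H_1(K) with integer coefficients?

Take the total order A < B < D < E < F < G < J on the vertex set. Then K (dimension 2) consists of the simplices:

  0-simplices (7): A, B, D, E, F, G, J
  1-simplices (21): AB, AD, AE, AF, AG, AJ, BD, BE, BF, BG, BJ, DE, DF, DG, DJ, EF, EG, EJ, FG, FJ, GJ
  2-simplices (14): ABD, ABJ, ADF, AEG, AEJ, AFG, BDE, BEF, BFG, BGJ, DEG, DFJ, DGJ, EFJ

so the chain groups are C_0 ≅ Z^7, C_1 ≅ Z^21, C_2 ≅ Z^14.

Boundary ∂_1: C_1 → C_0 maps an edge to its endpoints' difference, ∂[p,q] = q − p. For instance
  ∂AE = E − A.
As a 7×21 matrix over Z this has rank 6, with invariant factors (1,1,1,1,1,1).

The boundary map ∂_2: C_2 → C_1 sends each 2-simplex [p,q,r] to [q,r] − [p,r] + [p,q]. For instance
  ∂AEJ = EJ − AJ + AE,
  ∂ABJ = BJ − AJ + AB.
The resulting 21×14 matrix has rank 13, and its Smith normal form has invariant factors (1,1,1,1,1,1,1,1,1,1,1,1,1).

Reading off H_k = ker ∂_k / im ∂_{k+1}:

  H_1: rank ker ∂_1 − rank ∂_2 = (21 − 6) − 13 = 2, and the invariant factors of ∂_2 are all 1, so H_1 ≅ Z^2.

H_1 ≅ Z^2.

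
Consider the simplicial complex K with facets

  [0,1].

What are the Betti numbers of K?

Fix the vertex order 0 < 1 and write every simplex with vertices in increasing order. Then dim K = 1 and the simplices of K are:

  0-simplices (2): [0], [1]
  1-simplices (1): [0,1]

Hence C_0 ≅ Z^2, C_1 ≅ Z^1.

∂_1: C_1 → C_0 sends each edge [p,q] (with p < q) to q − p. For instance
  ∂[0,1] = [1] − [0].
The resulting 2×1 matrix has rank 1, and its Smith normal form has invariant factors (1).

Computing H_k = (kernel of ∂_k) / (image of ∂_{k+1}):

  H_0: rank C_0 − rank ∂_1 = 2 − 1 = 1, and the invariant factors of ∂_1 are all 1, so H_0 ≅ Z.
  H_1: rank ker ∂_1 − rank ∂_2 = (1 − 1) − 0 = 0, and there is no ∂_2, so H_1 ≅ 0.

(K is a triangulation of the 1-simplex.)

Hence the Betti numbers are b_0 = 1, b_1 = 0.

b_0 = 1, b_1 = 0.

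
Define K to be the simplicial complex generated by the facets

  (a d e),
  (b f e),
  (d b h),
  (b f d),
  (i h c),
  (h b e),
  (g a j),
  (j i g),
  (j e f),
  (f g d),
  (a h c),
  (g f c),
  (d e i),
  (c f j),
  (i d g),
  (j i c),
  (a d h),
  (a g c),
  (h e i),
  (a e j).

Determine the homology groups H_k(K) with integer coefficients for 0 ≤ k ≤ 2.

Order the vertices as a < b < c < d < e < f < g < h < i < j. Listing each simplex with vertices in this order, K has dimension 2 with simplices:

  0-simplices (10): a, b, c, d, e, f, g, h, i, j
  1-simplices (30): ac, ad, ae, ag, ah, aj, bd, be, bf, bh, cf, cg, ch, ci, cj, de, df, dg, dh, di, ef, eh, ei, ej, fg, fj, gi, gj, hi, ij
  2-simplices (20): acg, ach, ade, adh, aej, agj, bdf, bdh, bef, beh, cfg, cfj, chi, cij, dei, dfg, dgi, efj, ehi, gij

so the chain groups are C_0 ≅ Z^10, C_1 ≅ Z^30, C_2 ≅ Z^20.

The boundary map ∂_1: C_1 → C_0 is given by ∂[p,q] = [q] − [p]. For instance
  ∂ch = h − c.
The 10×30 boundary matrix has rank 9 and Smith normal form diag(1,1,1,1,1,1,1,1,1).

The boundary map ∂_2: C_2 → C_1 sends each 2-simplex [p,q,r] to [q,r] − [p,r] + [p,q]. For instance
  ∂cfg = fg − cg + cf,
  ∂ehi = hi − ei + eh.
As a 30×20 matrix over Z this has rank 20, with invariant factors (1,1,1,1,1,1,1,1,1,1,1,1,1,1,1,1,1,1,1,2).

Computing H_k = (kernel of ∂_k) / (image of ∂_{k+1}):

  H_0: rank C_0 − rank ∂_1 = 10 − 9 = 1, and the invariant factors of ∂_1 are all 1, so H_0 ≅ Z.
  H_1: rank ker ∂_1 − rank ∂_2 = (30 − 9) − 20 = 1, and ∂_2 has invariant factor 2 > 1, so H_1 ≅ Z ⊕ Z/2Z.
  H_2: rank ker ∂_2 − rank ∂_3 = (20 − 20) − 0 = 0, and there is no ∂_3, so H_2 ≅ 0.

As a check, the Euler characteristic is 10 − 30 + 20 = 0, which agrees with 1 − 1 + 0 = 0.

H_0 ≅ Z,  H_1 ≅ Z ⊕ Z/2Z,  H_2 = 0.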